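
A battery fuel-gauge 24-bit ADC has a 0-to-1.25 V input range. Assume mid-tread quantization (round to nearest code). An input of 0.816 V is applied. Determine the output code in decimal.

code 10952167

LSB = 1.25 V / 16777216 = 0.07 µV.
(V_in − V_low)/LSB = (0.816 − 0) / 7.45058e-08 = 10952166.605.
Round → code 10952167.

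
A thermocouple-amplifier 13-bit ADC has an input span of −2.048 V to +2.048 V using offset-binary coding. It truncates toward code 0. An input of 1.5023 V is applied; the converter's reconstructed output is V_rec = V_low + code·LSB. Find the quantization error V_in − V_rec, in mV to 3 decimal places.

Step size: 4.096 V ÷ 2^13 = 0.500 mV.
Scaled input = 7100.6000 LSBs, so code = 7100.
V_rec = (−2.048) + 7100·0.0005 = 1.502 V.
Difference: 0.0003 V → 0.300 mV.

0.300 mV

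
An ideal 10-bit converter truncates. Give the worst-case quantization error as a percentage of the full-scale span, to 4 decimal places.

0.0977 %

Truncating → worst-case error = 1 LSB = V_FS/2^10, so 100/1024 = 0.0976562 % of full scale.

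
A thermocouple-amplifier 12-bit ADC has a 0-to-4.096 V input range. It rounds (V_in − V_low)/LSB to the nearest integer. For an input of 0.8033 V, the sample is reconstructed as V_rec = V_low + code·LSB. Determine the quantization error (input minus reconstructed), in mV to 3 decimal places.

Step size: 4.096 V ÷ 2^12 = 1.000 mV.
Scaled input = 803.3000 LSBs, so code = 803.
Code 803 maps back to 0 + 803×0.001 V = 0.803 V.
Difference: 0.0003 V → 0.300 mV.

0.300 mV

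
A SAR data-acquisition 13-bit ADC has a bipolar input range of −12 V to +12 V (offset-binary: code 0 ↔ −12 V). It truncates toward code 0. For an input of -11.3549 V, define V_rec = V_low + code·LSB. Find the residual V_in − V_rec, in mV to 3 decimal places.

0.569 mV

LSB = 24/2^13 = 2.930 mV.
Scaled input = 220.1941 LSBs, so code = 220.
V_rec = (−12) + 220·0.00292969 = -11.355469 V.
Difference: 0.00056875 V → 0.569 mV.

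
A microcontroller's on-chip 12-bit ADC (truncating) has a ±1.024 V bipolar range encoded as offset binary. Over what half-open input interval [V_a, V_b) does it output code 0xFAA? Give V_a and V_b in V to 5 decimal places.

LSB = 2.048/2^12 = 0.500 mV.
Code 0xFAA = 4010 decimal.
V_a = V_low + 4010·LSB = 0.981 V; V_b = V_low + 4011·LSB = 0.9815 V.

[0.98100 V, 0.98150 V)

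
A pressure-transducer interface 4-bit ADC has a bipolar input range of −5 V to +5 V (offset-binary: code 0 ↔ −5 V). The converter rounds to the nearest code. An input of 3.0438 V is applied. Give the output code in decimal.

With 16 levels over 10 V, one step is 0.6250 V.
(3.0438 − (−5)) / 0.625 = 12.870 LSBs.
Round → code 13.

code 13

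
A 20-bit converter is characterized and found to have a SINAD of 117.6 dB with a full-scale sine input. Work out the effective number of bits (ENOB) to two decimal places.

ENOB = (SINAD − 1.76) / 6.02 = (117.6 − 1.76)/6.02 = 19.243.

19.24 bits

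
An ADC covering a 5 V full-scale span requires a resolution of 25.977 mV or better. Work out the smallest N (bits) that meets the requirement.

Number of steps required ≥ 5 V / 25.977 mV = 192.48.
Need 2^N ≥ 192.48; 2^7 = 128, 2^8 = 256.
Minimum N = 8.

8 bits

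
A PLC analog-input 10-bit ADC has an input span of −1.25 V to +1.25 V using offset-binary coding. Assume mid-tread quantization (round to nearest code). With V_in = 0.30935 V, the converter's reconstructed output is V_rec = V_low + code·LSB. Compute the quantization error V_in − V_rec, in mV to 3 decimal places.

-0.709 mV

LSB = 2.5/2^10 = 2.441 mV.
(V_in − V_low)/LSB = (0.30935 − (−1.25))/0.00244141 = 638.7098 → code 639 (round).
Reconstructed: 0.31005859 V.
Difference: -0.000708594 V → -0.709 mV.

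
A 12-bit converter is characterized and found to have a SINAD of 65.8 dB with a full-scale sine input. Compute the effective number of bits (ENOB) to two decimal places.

ENOB = (SINAD − 1.76) / 6.02 = (65.8 − 1.76)/6.02 = 10.638.

10.64 bits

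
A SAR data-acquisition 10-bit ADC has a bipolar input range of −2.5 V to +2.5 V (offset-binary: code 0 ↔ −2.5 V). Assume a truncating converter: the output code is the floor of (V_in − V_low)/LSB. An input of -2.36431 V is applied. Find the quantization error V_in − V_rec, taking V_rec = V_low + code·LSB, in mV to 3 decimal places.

LSB = 5/2^10 = 4.883 mV.
(V_in − V_low)/LSB = (-2.36431 − (−2.5))/0.00488281 = 27.7893 → code 27 (floor).
Code 27 maps back to (−2.5) + 27×0.00488281 V = -2.3681641 V.
V_in − V_rec = 0.00385406 V = 3.854 mV.

3.854 mV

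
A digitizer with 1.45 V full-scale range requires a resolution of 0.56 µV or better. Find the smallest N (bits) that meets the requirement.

Number of steps required ≥ 1.45 V / 0.56 µV = 2589285.71.
Need 2^N ≥ 2589285.71; 2^21 = 2097152, 2^22 = 4194304.
Minimum N = 22.

22 bits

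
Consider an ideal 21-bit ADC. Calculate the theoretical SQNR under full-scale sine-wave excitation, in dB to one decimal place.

SNR ≈ 6.02·N + 1.76 dB = 6.02·21 + 1.76 = 128.18 dB.

128.2 dB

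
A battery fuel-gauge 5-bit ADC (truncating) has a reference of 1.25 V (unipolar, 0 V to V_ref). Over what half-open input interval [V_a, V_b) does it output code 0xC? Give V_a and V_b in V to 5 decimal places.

[0.46875 V, 0.50781 V)

LSB = 1.25/2^5 = 39.062 mV.
Code 0xC = 12 decimal.
V_a = V_low + 12·LSB = 0.46875 V; V_b = V_low + 13·LSB = 0.507812 V.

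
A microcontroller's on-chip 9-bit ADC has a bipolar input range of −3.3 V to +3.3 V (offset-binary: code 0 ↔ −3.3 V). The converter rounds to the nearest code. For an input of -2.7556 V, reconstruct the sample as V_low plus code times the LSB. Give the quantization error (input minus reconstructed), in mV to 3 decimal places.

2.994 mV

One LSB is 6.6 V / 512 = 12.891 mV.
Scaled input = 42.2322 LSBs, so code = 42.
Code 42 maps back to (−3.3) + 42×0.0128906 V = -2.7585938 V.
Error = -2.7556 − (−2.7585938) = 0.00299375 V = 2.994 mV.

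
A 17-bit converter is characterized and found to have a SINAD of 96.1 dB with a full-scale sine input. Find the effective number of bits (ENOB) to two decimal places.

ENOB = (SINAD − 1.76) / 6.02 = (96.1 − 1.76)/6.02 = 15.671.

15.67 bits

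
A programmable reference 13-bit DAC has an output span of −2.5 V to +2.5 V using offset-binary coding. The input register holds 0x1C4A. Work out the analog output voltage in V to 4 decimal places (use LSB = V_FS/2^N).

1.9202 V

LSB = 5 V / 2^13 = 0.610 mV.
Code 0x1C4A = 7242 decimal.
V_out = (−2.5) + 7242 × 0.000610352 V = 1.92017 V.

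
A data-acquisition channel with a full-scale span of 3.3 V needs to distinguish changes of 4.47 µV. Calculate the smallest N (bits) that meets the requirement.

20 bits

Number of steps required ≥ 3.3 V / 4.47 µV = 738255.03.
Need 2^N ≥ 738255.03; 2^19 = 524288, 2^20 = 1048576.
Minimum N = 20.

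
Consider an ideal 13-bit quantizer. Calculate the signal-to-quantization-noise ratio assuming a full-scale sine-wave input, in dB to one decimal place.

80.0 dB

SNR ≈ 6.02·N + 1.76 dB = 6.02·13 + 1.76 = 80.02 dB.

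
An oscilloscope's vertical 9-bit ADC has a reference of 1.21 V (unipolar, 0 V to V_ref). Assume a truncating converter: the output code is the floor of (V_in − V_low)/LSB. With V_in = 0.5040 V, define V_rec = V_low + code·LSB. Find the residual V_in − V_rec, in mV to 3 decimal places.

0.621 mV

LSB = 1.21/2^9 = 2.363 mV.
(V_in − V_low)/LSB = (0.5040 − 0)/0.00236328 = 213.2628 → code 213 (floor).
V_rec = 0 + 213·0.00236328 = 0.50337891 V.
Error = 0.5040 − 0.50337891 = 0.000621094 V = 0.621 mV.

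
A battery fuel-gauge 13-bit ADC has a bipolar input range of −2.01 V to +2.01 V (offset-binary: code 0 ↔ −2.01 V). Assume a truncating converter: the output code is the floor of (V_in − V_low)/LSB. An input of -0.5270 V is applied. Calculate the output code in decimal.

LSB = 4.02 V / 8192 = 490.72 µV.
Input sits at 3022.074 steps above V_low.
Floor → code 3022.

code 3022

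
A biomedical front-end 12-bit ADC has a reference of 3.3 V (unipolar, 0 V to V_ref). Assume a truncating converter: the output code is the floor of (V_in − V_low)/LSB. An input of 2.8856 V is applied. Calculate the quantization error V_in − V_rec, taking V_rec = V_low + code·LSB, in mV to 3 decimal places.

One LSB is 3.3 V / 4096 = 0.806 mV.
Scaled input = 3581.6417 LSBs, so code = 3581.
Reconstructed: 2.885083 V.
Difference: 0.000516992 V → 0.517 mV.

0.517 mV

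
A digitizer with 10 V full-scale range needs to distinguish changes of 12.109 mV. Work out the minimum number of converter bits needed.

Number of steps required ≥ 10 V / 12.109 mV = 825.83.
Need 2^N ≥ 825.83; 2^9 = 512, 2^10 = 1024.
Minimum N = 10.

10 bits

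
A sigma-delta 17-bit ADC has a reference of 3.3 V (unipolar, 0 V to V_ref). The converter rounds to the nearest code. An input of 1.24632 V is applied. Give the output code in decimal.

code 49502

Full-scale span = 3.3 V; LSB = 3.3/2^17 = 25.18 µV.
(V_in − V_low)/LSB = (1.24632 − 0) / 2.5177e-05 = 49502.320.
So the output code is 49502.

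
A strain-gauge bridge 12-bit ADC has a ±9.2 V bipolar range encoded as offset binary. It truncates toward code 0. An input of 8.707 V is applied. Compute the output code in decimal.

Full-scale span = 18.4 V; LSB = 18.4/2^12 = 4.492 mV.
(V_in − V_low)/LSB = (8.707 − (−9.2)) / 0.00449219 = 3986.254.
Floor → code 3986.

code 3986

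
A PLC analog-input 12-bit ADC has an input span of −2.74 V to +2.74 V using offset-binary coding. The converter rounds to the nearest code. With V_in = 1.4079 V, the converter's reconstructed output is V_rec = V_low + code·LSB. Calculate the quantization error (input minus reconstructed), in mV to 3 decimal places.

Step size: 5.48 V ÷ 2^12 = 1.338 mV.
Scaled input = 3100.3282 LSBs, so code = 3100.
Reconstructed: 1.4074609 V.
V_in − V_rec = 0.000439062 V = 0.439 mV.

0.439 mV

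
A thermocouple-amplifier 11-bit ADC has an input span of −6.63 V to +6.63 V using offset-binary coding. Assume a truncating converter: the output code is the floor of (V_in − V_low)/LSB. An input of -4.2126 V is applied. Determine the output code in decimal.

With 2048 levels over 13.26 V, one step is 6.475 mV.
(V_in − V_low)/LSB = (-4.2126 − (−6.63)) / 0.00647461 = 373.366.
So the output code is 373.

code 373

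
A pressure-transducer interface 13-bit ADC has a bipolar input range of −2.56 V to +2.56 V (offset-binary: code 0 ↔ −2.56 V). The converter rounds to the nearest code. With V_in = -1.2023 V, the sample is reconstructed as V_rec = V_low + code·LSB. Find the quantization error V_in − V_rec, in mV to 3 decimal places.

One LSB is 5.12 V / 8192 = 0.625 mV.
(-1.2023 − (−2.56))/0.000625 = 2172.3200; round gives code 2172.
V_rec = (−2.56) + 2172·0.000625 = -1.2025 V.
V_in − V_rec = 0.0002 V = 0.200 mV.

0.200 mV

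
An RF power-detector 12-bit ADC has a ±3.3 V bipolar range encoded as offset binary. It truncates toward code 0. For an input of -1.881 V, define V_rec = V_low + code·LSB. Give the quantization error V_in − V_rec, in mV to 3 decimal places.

1.031 mV

Step size: 6.6 V ÷ 2^12 = 1.611 mV.
(-1.881 − (−3.3))/0.00161133 = 880.6400; ⌊·⌋ gives code 880.
Reconstructed: -1.8820313 V.
Difference: 0.00103125 V → 1.031 mV.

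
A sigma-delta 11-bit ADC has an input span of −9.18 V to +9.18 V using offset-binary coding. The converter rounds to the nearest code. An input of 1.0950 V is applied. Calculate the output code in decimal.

code 1146

Full-scale span = 18.36 V; LSB = 18.36/2^11 = 8.965 mV.
(1.0950 − (−9.18)) / 0.00896484 = 1146.144 LSBs.
Round → code 1146.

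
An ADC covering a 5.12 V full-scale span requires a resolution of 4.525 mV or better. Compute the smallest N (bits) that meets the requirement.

Number of steps required ≥ 5.12 V / 4.525 mV = 1131.49.
Need 2^N ≥ 1131.49; 2^10 = 1024, 2^11 = 2048.
Minimum N = 11.

11 bits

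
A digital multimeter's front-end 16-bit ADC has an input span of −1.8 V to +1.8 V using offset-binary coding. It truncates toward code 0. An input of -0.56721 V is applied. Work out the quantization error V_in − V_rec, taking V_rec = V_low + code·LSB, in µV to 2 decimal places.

LSB = 3.6/2^16 = 54.93 µV.
Scaled input = 22442.2571 LSBs, so code = 22442.
Code 22442 maps back to (−1.8) + 22442×5.49316e-05 V = -0.56722412 V.
V_in − V_rec = 1.41211e-05 V = 14.12 µV.

14.12 µV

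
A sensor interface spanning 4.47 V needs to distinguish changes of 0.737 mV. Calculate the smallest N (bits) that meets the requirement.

Number of steps required ≥ 4.47 V / 0.737 mV = 6065.13.
Need 2^N ≥ 6065.13; 2^12 = 4096, 2^13 = 8192.
Minimum N = 13.

13 bits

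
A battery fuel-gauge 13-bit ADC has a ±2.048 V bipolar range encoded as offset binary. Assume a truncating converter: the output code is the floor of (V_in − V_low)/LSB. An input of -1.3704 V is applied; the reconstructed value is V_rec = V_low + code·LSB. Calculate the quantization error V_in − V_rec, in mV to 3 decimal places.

0.100 mV

One LSB is 4.096 V / 8192 = 0.500 mV.
(-1.3704 − (−2.048))/0.0005 = 1355.2000; ⌊·⌋ gives code 1355.
Code 1355 maps back to (−2.048) + 1355×0.0005 V = -1.3705 V.
Error = -1.3704 − (−1.3705) = 0.0001 V = 0.100 mV.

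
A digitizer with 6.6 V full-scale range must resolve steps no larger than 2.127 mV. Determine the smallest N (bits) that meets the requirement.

12 bits

Number of steps required ≥ 6.6 V / 2.127 mV = 3102.96.
Need 2^N ≥ 3102.96; 2^11 = 2048, 2^12 = 4096.
Minimum N = 12.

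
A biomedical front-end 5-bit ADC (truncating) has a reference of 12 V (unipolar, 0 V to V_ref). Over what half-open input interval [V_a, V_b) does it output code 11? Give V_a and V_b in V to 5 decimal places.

LSB = 12/2^5 = 375.000 mV.
V_a = V_low + 11·LSB = 4.125 V; V_b = V_low + 12·LSB = 4.5 V.

[4.12500 V, 4.50000 V)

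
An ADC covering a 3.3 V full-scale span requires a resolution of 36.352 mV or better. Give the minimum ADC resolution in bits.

Number of steps required ≥ 3.3 V / 36.352 mV = 90.78.
Need 2^N ≥ 90.78; 2^6 = 64, 2^7 = 128.
Minimum N = 7.

7 bits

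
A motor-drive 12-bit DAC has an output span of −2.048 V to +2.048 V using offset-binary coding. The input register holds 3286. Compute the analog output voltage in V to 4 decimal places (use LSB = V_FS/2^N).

LSB = 4.096 V / 2^12 = 1.000 mV.
V_out = (−2.048) + 3286 × 0.001 V = 1.238 V.

1.2380 V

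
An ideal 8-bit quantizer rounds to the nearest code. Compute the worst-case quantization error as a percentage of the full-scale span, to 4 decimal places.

0.1953 %

Rounding → worst-case error = ½ LSB = V_FS/2^9, so 100/512 = 0.195312 % of full scale.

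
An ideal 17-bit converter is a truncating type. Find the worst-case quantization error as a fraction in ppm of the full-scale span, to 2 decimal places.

7.63 ppm

Truncating → worst-case error = 1 LSB = V_FS/2^17, so 1e+06/131072 = 7.62939 ppm of full scale.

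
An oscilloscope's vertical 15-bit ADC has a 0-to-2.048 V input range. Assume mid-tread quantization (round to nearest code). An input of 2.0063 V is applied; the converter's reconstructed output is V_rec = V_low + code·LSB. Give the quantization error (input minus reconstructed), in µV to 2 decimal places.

-12.50 µV

LSB = 2.048/2^15 = 62.50 µV.
Scaled input = 32100.8000 LSBs, so code = 32101.
V_rec = 0 + 32101·6.25e-05 = 2.0063125 V.
V_in − V_rec = -1.25e-05 V = -12.50 µV.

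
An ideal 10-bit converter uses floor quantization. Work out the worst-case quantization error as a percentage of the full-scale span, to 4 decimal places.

Truncating → worst-case error = 1 LSB = V_FS/2^10, so 100/1024 = 0.0976562 % of full scale.

0.0977 %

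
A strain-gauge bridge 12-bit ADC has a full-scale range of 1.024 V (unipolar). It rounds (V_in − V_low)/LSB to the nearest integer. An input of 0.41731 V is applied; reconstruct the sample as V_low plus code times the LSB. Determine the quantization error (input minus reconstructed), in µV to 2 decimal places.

60.00 µV

LSB = 1.024/2^12 = 250.00 µV.
(0.41731 − 0)/0.00025 = 1669.2400; round gives code 1669.
Reconstructed: 0.41725 V.
Error = 0.41731 − 0.41725 = 6e-05 V = 60.00 µV.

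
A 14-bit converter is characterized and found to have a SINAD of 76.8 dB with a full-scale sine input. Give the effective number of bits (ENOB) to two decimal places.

ENOB = (SINAD − 1.76) / 6.02 = (76.8 − 1.76)/6.02 = 12.465.

12.47 bits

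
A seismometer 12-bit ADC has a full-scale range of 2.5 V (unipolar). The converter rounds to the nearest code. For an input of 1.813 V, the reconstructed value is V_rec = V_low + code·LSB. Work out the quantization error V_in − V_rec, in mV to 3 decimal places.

0.256 mV

One LSB is 2.5 V / 4096 = 0.610 mV.
(1.813 − 0)/0.000610352 = 2970.4192; round gives code 2970.
Code 2970 maps back to 0 + 2970×0.000610352 V = 1.8127441 V.
Difference: 0.000255859 V → 0.256 mV.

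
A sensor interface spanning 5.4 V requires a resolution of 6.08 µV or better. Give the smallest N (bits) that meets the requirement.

20 bits

Number of steps required ≥ 5.4 V / 6.08 µV = 888157.89.
Need 2^N ≥ 888157.89; 2^19 = 524288, 2^20 = 1048576.
Minimum N = 20.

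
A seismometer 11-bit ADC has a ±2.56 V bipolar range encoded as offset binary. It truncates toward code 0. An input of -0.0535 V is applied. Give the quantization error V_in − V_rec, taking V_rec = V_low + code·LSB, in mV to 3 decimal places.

1.500 mV

One LSB is 5.12 V / 2048 = 2.500 mV.
(-0.0535 − (−2.56))/0.0025 = 1002.6000; ⌊·⌋ gives code 1002.
Reconstructed: -0.055 V.
Error = -0.0535 − (−0.055) = 0.0015 V = 1.500 mV.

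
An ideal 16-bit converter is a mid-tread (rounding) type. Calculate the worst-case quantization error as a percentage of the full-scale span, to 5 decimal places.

Rounding → worst-case error = ½ LSB = V_FS/2^17, so 100/131072 = 0.000762939 % of full scale.

0.00076 %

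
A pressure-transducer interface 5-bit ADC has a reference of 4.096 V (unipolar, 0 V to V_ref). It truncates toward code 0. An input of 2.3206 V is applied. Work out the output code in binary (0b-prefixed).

LSB = 4.096 V / 32 = 128.000 mV.
(2.3206 − 0) / 0.128 = 18.130 LSBs.
Floor → code 18.
In binary (0b-prefixed): 0b10010.

code 0b10010 (decimal 18)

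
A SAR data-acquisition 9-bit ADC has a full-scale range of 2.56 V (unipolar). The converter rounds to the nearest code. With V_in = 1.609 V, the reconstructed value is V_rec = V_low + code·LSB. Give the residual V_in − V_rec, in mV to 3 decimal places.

-1.000 mV

Step size: 2.56 V ÷ 2^9 = 5.000 mV.
(V_in − V_low)/LSB = (1.609 − 0)/0.005 = 321.8000 → code 322 (round).
Code 322 maps back to 0 + 322×0.005 V = 1.61 V.
Difference: -0.001 V → -1.000 mV.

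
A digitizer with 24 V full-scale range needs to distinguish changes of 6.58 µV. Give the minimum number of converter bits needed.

Number of steps required ≥ 24 V / 6.58 µV = 3647416.41.
Need 2^N ≥ 3647416.41; 2^21 = 2097152, 2^22 = 4194304.
Minimum N = 22.

22 bits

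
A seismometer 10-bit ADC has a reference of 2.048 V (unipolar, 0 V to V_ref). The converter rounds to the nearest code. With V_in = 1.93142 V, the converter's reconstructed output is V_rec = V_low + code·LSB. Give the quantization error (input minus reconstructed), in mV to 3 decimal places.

-0.580 mV

LSB = 2.048/2^10 = 2.000 mV.
(1.93142 − 0)/0.002 = 965.7100; round gives code 966.
Reconstructed: 1.932 V.
V_in − V_rec = -0.00058 V = -0.580 mV.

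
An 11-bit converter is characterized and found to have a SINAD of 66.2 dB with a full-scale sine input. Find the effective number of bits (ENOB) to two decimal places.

ENOB = (SINAD − 1.76) / 6.02 = (66.2 − 1.76)/6.02 = 10.704.

10.70 bits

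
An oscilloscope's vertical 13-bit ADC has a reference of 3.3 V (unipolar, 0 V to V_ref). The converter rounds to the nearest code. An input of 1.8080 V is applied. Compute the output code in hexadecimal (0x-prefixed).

With 8192 levels over 3.3 V, one step is 402.83 µV.
(V_in − V_low)/LSB = (1.8080 − 0) / 0.000402832 = 4488.223.
Round → code 4488.
In hexadecimal (0x-prefixed): 0x1188.

code 0x1188 (decimal 4488)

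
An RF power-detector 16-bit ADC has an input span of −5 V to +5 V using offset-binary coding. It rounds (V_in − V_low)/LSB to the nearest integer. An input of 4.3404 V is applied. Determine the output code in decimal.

Full-scale span = 10 V; LSB = 10/2^16 = 152.59 µV.
(4.3404 − (−5)) / 0.000152588 = 61213.245 LSBs.
Round → code 61213.

code 61213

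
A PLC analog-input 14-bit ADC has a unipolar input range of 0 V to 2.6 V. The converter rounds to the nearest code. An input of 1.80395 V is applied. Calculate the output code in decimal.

Full-scale span = 2.6 V; LSB = 2.6/2^14 = 158.69 µV.
(V_in − V_low)/LSB = (1.80395 − 0) / 0.000158691 = 11367.660.
Round → code 11368.

code 11368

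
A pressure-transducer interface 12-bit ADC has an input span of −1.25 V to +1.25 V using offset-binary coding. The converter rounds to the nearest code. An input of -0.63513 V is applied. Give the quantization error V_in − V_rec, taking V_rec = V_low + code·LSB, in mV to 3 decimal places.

0.246 mV

LSB = 2.5/2^12 = 0.610 mV.
(-0.63513 − (−1.25))/0.000610352 = 1007.4030; round gives code 1007.
Code 1007 maps back to (−1.25) + 1007×0.000610352 V = -0.63537598 V.
V_in − V_rec = 0.000245977 V = 0.246 mV.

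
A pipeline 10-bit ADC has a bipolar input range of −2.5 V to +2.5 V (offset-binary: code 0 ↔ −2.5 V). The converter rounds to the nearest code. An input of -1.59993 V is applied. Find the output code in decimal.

With 1024 levels over 5 V, one step is 4.883 mV.
(V_in − V_low)/LSB = (-1.59993 − (−2.5)) / 0.00488281 = 184.334.
round(184.334) = 184.

code 184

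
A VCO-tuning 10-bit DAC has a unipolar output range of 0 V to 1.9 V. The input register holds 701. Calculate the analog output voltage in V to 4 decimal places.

LSB = 1.9 V / 2^10 = 1.855 mV.
V_out = 0 + 701 × 0.00185547 V = 1.30068 V.

1.3007 V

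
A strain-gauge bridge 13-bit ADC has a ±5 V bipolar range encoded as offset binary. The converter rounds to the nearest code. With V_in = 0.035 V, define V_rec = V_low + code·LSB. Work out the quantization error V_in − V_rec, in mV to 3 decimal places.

-0.400 mV

Step size: 10 V ÷ 2^13 = 1.221 mV.
(V_in − V_low)/LSB = (0.035 − (−5))/0.0012207 = 4124.6720 → code 4125 (round).
V_rec = (−5) + 4125·0.0012207 = 0.035400391 V.
V_in − V_rec = -0.000400391 V = -0.400 mV.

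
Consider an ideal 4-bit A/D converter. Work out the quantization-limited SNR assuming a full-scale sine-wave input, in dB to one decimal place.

25.8 dB

SNR ≈ 6.02·N + 1.76 dB = 6.02·4 + 1.76 = 25.84 dB.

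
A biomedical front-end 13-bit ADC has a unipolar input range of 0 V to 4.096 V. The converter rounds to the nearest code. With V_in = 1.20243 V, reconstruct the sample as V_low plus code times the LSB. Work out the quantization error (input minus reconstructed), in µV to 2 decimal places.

Step size: 4.096 V ÷ 2^13 = 0.500 mV.
Scaled input = 2404.8600 LSBs, so code = 2405.
V_rec = 0 + 2405·0.0005 = 1.2025 V.
V_in − V_rec = -7e-05 V = -70.00 µV.

-70.00 µV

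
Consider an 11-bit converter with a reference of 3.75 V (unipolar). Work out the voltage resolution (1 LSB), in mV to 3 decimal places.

Full-scale span = 3.75 V.
LSB = 3.75 / 2^11 = 3.75 / 2048 = 0.00183105 V = 1.831 mV.

1.831 mV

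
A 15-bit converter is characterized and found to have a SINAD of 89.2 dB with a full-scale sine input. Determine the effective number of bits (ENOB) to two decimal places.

14.52 bits

ENOB = (SINAD − 1.76) / 6.02 = (89.2 − 1.76)/6.02 = 14.525.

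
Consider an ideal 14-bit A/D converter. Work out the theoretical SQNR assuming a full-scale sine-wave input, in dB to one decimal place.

SNR ≈ 6.02·N + 1.76 dB = 6.02·14 + 1.76 = 86.04 dB.

86.0 dB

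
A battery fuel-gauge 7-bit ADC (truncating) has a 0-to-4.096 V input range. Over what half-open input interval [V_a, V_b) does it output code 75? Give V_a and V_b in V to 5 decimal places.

[2.40000 V, 2.43200 V)

LSB = 4.096/2^7 = 32.000 mV.
V_a = V_low + 75·LSB = 2.4 V; V_b = V_low + 76·LSB = 2.432 V.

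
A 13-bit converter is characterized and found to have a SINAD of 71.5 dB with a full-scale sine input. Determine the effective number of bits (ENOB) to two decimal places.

11.58 bits

ENOB = (SINAD − 1.76) / 6.02 = (71.5 − 1.76)/6.02 = 11.585.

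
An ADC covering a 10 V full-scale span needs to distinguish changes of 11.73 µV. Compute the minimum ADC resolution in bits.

Number of steps required ≥ 10 V / 11.73 µV = 852514.92.
Need 2^N ≥ 852514.92; 2^19 = 524288, 2^20 = 1048576.
Minimum N = 20.

20 bits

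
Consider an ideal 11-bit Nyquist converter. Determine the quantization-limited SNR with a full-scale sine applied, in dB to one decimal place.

SNR ≈ 6.02·N + 1.76 dB = 6.02·11 + 1.76 = 67.98 dB.

68.0 dB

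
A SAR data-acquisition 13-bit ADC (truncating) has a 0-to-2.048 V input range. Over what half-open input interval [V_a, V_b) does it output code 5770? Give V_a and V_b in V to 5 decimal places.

[1.44250 V, 1.44275 V)

LSB = 2.048/2^13 = 250.00 µV.
V_a = V_low + 5770·LSB = 1.4425 V; V_b = V_low + 5771·LSB = 1.44275 V.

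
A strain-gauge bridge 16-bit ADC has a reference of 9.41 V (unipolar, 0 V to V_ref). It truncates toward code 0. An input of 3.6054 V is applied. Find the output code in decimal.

code 25109

LSB = 9.41 V / 65536 = 143.59 µV.
(3.6054 − 0) / 0.000143585 = 25109.829 LSBs.
So the output code is 25109.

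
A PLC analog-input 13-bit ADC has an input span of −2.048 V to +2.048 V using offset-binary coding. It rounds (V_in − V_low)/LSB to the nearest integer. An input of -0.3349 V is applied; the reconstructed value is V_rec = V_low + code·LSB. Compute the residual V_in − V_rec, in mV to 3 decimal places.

LSB = 4.096/2^13 = 0.500 mV.
Scaled input = 3426.2000 LSBs, so code = 3426.
Reconstructed: -0.335 V.
V_in − V_rec = 0.0001 V = 0.100 mV.

0.100 mV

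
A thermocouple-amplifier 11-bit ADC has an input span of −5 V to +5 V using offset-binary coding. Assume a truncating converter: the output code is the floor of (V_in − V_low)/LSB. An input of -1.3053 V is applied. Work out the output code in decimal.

code 756

LSB = 10 V / 2048 = 4.883 mV.
Input sits at 756.675 steps above V_low.
So the output code is 756.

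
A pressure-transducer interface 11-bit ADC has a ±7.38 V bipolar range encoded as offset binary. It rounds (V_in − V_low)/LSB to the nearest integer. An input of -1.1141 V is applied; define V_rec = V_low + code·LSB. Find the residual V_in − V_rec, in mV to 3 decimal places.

Step size: 14.76 V ÷ 2^11 = 7.207 mV.
Scaled input = 869.4149 LSBs, so code = 869.
Reconstructed: -1.1170898 V.
Error = -1.1141 − (−1.1170898) = 0.00298984 V = 2.990 mV.

2.990 mV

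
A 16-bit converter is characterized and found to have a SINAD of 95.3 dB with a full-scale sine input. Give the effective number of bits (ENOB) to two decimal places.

ENOB = (SINAD − 1.76) / 6.02 = (95.3 − 1.76)/6.02 = 15.538.

15.54 bits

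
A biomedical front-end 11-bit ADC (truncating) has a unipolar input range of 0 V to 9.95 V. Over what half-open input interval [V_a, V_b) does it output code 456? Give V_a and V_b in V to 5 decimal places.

LSB = 9.95/2^11 = 4.858 mV.
V_a = V_low + 456·LSB = 2.21543 V; V_b = V_low + 457·LSB = 2.22029 V.

[2.21543 V, 2.22029 V)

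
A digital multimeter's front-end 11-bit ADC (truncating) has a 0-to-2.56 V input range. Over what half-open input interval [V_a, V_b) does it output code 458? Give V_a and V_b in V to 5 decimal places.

LSB = 2.56/2^11 = 1.250 mV.
V_a = V_low + 458·LSB = 0.5725 V; V_b = V_low + 459·LSB = 0.57375 V.

[0.57250 V, 0.57375 V)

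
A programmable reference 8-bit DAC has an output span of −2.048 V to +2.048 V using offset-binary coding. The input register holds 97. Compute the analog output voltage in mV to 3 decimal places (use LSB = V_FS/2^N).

-496.000 mV

LSB = 4.096 V / 2^8 = 16.000 mV.
V_out = (−2.048) + 97 × 0.016 V = -0.496 V.
= -496.000 mV.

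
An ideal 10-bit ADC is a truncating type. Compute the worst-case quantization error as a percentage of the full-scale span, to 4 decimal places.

Truncating → worst-case error = 1 LSB = V_FS/2^10, so 100/1024 = 0.0976562 % of full scale.

0.0977 %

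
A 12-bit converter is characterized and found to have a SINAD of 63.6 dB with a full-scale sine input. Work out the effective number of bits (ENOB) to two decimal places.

ENOB = (SINAD − 1.76) / 6.02 = (63.6 − 1.76)/6.02 = 10.272.

10.27 bits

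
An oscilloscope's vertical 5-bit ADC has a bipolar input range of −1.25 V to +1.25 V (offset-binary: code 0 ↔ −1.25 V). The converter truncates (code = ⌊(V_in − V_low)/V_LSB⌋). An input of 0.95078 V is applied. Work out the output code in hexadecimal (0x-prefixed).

code 0x1C (decimal 28)

With 32 levels over 2.5 V, one step is 78.125 mV.
Input sits at 28.170 steps above V_low.
So the output code is 28.
In hexadecimal (0x-prefixed): 0x1C.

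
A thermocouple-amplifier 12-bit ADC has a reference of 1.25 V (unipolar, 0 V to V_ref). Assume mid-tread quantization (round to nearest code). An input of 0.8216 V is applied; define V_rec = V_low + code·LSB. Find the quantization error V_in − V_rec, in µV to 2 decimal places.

66.80 µV

One LSB is 1.25 V / 4096 = 305.18 µV.
Scaled input = 2692.2189 LSBs, so code = 2692.
V_rec = 0 + 2692·0.000305176 = 0.8215332 V.
V_in − V_rec = 6.67969e-05 V = 66.80 µV.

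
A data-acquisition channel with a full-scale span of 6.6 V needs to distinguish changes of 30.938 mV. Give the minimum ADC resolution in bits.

8 bits

Number of steps required ≥ 6.6 V / 30.938 mV = 213.33.
Need 2^N ≥ 213.33; 2^7 = 128, 2^8 = 256.
Minimum N = 8.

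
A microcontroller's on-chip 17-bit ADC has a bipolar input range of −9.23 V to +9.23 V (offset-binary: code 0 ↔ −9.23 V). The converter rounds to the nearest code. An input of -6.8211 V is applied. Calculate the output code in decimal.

code 17104

LSB = 18.46 V / 131072 = 140.84 µV.
Input sits at 17103.973 steps above V_low.
round(17103.973) = 17104.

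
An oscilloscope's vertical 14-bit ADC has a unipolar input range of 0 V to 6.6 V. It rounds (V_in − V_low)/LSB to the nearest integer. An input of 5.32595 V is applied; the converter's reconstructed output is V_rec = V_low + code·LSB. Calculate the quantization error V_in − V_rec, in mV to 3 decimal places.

0.108 mV

Step size: 6.6 V ÷ 2^14 = 402.83 µV.
(V_in − V_low)/LSB = (5.32595 − 0)/0.000402832 = 13221.2674 → code 13221 (round).
Code 13221 maps back to 0 + 13221×0.000402832 V = 5.3258423 V.
Difference: 0.000107715 V → 0.108 mV.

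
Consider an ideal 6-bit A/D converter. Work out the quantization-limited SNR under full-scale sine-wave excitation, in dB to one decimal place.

37.9 dB

SNR ≈ 6.02·N + 1.76 dB = 6.02·6 + 1.76 = 37.88 dB.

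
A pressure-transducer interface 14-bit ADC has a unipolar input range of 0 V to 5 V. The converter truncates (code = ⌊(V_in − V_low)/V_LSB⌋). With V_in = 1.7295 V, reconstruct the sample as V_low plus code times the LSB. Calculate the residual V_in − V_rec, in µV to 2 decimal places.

68.85 µV

One LSB is 5 V / 16384 = 305.18 µV.
Scaled input = 5667.2256 LSBs, so code = 5667.
V_rec = 0 + 5667·0.000305176 = 1.7294312 V.
Difference: 6.88477e-05 V → 68.85 µV.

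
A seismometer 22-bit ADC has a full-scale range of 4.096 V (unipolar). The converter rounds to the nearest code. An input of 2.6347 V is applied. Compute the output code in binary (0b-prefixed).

LSB = 4.096 V / 4194304 = 0.98 µV.
(2.6347 − 0) / 9.76563e-07 = 2697932.800 LSBs.
round(2697932.800) = 2697933.
In binary (0b-prefixed): 0b1010010010101011001101.

code 0b1010010010101011001101 (decimal 2697933)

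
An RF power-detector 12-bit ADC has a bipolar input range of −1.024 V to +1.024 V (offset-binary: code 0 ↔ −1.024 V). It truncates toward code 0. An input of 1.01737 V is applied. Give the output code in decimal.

code 4082

With 4096 levels over 2.048 V, one step is 0.500 mV.
(1.01737 − (−1.024)) / 0.0005 = 4082.740 LSBs.
⌊·⌋(4082.740) = 4082.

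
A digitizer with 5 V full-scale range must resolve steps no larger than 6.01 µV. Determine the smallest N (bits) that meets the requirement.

Number of steps required ≥ 5 V / 6.01 µV = 831946.76.
Need 2^N ≥ 831946.76; 2^19 = 524288, 2^20 = 1048576.
Minimum N = 20.

20 bits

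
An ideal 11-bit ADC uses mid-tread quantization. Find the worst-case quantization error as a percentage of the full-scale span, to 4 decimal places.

Rounding → worst-case error = ½ LSB = V_FS/2^12, so 100/4096 = 0.0244141 % of full scale.

0.0244 %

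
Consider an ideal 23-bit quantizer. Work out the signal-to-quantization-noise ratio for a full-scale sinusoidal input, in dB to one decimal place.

140.2 dB

SNR ≈ 6.02·N + 1.76 dB = 6.02·23 + 1.76 = 140.22 dB.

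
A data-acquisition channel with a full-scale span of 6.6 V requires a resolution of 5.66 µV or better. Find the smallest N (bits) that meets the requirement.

21 bits

Number of steps required ≥ 6.6 V / 5.66 µV = 1166077.74.
Need 2^N ≥ 1166077.74; 2^20 = 1048576, 2^21 = 2097152.
Minimum N = 21.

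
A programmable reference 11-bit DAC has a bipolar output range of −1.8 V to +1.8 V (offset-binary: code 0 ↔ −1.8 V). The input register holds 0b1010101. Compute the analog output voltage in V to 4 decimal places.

-1.6506 V

LSB = 3.6 V / 2^11 = 1.758 mV.
Code 0b1010101 = 85 decimal.
V_out = (−1.8) + 85 × 0.00175781 V = -1.65059 V.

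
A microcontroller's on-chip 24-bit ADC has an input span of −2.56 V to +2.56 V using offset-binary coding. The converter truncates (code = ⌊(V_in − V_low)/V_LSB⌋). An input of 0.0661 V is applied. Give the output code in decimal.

code 8605204

With 16777216 levels over 5.12 V, one step is 0.31 µV.
(V_in − V_low)/LSB = (0.0661 − (−2.56)) / 3.05176e-07 = 8605204.480.
So the output code is 8605204.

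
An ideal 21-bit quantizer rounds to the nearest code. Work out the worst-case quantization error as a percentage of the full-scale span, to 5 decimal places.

0.00002 %

Rounding → worst-case error = ½ LSB = V_FS/2^22, so 100/4194304 = 2.38419e-05 % of full scale.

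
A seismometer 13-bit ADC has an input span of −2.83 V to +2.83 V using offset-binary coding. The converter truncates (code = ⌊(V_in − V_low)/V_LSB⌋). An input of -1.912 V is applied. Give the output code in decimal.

Full-scale span = 5.66 V; LSB = 5.66/2^13 = 0.691 mV.
Input sits at 1328.667 steps above V_low.
So the output code is 1328.

code 1328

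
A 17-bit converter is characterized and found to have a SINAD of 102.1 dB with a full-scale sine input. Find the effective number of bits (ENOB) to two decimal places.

16.67 bits

ENOB = (SINAD − 1.76) / 6.02 = (102.1 − 1.76)/6.02 = 16.668.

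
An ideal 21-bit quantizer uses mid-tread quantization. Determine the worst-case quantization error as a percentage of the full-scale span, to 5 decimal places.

Rounding → worst-case error = ½ LSB = V_FS/2^22, so 100/4194304 = 2.38419e-05 % of full scale.

0.00002 %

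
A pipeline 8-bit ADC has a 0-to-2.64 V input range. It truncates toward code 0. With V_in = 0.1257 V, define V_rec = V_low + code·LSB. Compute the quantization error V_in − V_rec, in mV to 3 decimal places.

1.950 mV

Step size: 2.64 V ÷ 2^8 = 10.312 mV.
(V_in − V_low)/LSB = (0.1257 − 0)/0.0103125 = 12.1891 → code 12 (floor).
V_rec = 0 + 12·0.0103125 = 0.12375 V.
Difference: 0.00195 V → 1.950 mV.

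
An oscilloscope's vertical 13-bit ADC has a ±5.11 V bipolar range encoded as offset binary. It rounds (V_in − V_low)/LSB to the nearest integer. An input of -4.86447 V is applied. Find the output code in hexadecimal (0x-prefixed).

code 0xC5 (decimal 197)

LSB = 10.22 V / 8192 = 1.248 mV.
(V_in − V_low)/LSB = (-4.86447 − (−5.11)) / 0.00124756 = 196.808.
So the output code is 197.
In hexadecimal (0x-prefixed): 0xC5.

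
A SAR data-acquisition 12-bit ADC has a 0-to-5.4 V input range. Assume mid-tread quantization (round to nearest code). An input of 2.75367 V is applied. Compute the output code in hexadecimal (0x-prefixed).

code 0x829 (decimal 2089)

With 4096 levels over 5.4 V, one step is 1.318 mV.
(2.75367 − 0) / 0.00131836 = 2088.710 LSBs.
So the output code is 2089.
In hexadecimal (0x-prefixed): 0x829.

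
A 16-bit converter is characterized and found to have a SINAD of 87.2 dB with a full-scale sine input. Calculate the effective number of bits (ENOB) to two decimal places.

14.19 bits

ENOB = (SINAD − 1.76) / 6.02 = (87.2 − 1.76)/6.02 = 14.193.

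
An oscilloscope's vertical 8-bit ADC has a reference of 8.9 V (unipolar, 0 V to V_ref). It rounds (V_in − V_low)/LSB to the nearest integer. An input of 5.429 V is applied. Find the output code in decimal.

LSB = 8.9 V / 256 = 34.766 mV.
(5.429 − 0) / 0.0347656 = 156.160 LSBs.
So the output code is 156.

code 156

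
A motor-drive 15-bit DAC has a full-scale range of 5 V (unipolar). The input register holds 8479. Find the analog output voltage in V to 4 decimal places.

1.2938 V

LSB = 5 V / 2^15 = 152.59 µV.
V_out = 0 + 8479 × 0.000152588 V = 1.29379 V.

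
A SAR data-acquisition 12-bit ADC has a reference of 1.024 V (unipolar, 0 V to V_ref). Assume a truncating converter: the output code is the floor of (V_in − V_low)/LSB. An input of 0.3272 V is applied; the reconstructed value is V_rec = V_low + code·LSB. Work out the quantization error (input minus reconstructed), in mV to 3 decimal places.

0.200 mV

LSB = 1.024/2^12 = 250.00 µV.
(V_in − V_low)/LSB = (0.3272 − 0)/0.00025 = 1308.8000 → code 1308 (floor).
V_rec = 0 + 1308·0.00025 = 0.327 V.
V_in − V_rec = 0.0002 V = 0.200 mV.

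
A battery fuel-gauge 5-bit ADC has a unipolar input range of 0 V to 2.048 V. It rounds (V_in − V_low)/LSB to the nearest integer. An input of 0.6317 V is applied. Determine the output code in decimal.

With 32 levels over 2.048 V, one step is 64.000 mV.
Input sits at 9.870 steps above V_low.
So the output code is 10.

code 10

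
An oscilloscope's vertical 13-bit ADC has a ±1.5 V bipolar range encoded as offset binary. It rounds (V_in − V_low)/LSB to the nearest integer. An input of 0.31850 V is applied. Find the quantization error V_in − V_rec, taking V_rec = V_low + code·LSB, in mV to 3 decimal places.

-0.104 mV

One LSB is 3 V / 8192 = 366.21 µV.
(V_in − V_low)/LSB = (0.31850 − (−1.5))/0.000366211 = 4965.7173 → code 4966 (round).
Reconstructed: 0.31860352 V.
Error = 0.31850 − 0.31860352 = -0.000103516 V = -0.104 mV.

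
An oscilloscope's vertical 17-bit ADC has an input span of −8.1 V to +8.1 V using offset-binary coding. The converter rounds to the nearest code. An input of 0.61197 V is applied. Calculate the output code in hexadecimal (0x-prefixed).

LSB = 16.2 V / 131072 = 123.60 µV.
(V_in − V_low)/LSB = (0.61197 − (−8.1)) / 0.000123596 = 70487.366.
Round → code 70487.
In hexadecimal (0x-prefixed): 0x11357.

code 0x11357 (decimal 70487)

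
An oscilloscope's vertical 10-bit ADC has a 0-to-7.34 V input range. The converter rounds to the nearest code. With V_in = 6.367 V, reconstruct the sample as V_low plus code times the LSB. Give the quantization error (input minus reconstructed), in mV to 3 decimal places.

1.844 mV

Step size: 7.34 V ÷ 2^10 = 7.168 mV.
(6.367 − 0)/0.00716797 = 888.2572; round gives code 888.
Reconstructed: 6.3651563 V.
Difference: 0.00184375 V → 1.844 mV.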